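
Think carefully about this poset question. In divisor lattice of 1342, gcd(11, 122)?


Meet=gcd.
gcd(11,122)=1


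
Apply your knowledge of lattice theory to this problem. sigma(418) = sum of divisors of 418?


sigma(n) = sum of divisors.
Divisors of 418: [1, 2, 11, 19, 22, 38, 209, 418]
Sum = 720


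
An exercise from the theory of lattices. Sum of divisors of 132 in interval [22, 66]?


Interval [22,66] in divisors of 132: [22, 66]
Sum = 88


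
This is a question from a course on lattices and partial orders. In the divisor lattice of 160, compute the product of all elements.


Divisors of 160: [1, 2, 4, 5, 8, 10, 16, 20, 32, 40, 80, 160]
Product = n^(d(n)/2) = 160^(12/2)
Product = 16777216000000


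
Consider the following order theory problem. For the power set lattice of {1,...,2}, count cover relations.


A cover relation a -< b holds when a < b with no c strictly between.
Cover relations:
  {} -< {1}
  {} -< {2}
  {1} -< {1,2}
  {2} -< {1,2}
Total: 4


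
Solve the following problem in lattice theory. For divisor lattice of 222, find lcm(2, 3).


In a divisor lattice, join = lcm (least common multiple).
Compute lcm iteratively: start with first element, then lcm(current, next).
Elements: [2, 3]
lcm(2,3) = 6
Final lcm = 6


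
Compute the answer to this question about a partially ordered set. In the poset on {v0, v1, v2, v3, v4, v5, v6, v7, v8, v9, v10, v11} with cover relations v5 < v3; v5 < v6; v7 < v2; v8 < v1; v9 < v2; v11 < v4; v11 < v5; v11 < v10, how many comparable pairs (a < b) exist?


A comparable pair {a,b} has a < b or b < a in the order.
Count unordered pairs where one element is strictly below the other.
Examples: {v1,v8}, {v2,v7}, {v2,v9}, {v3,v5}, ...
Total comparable pairs: 10


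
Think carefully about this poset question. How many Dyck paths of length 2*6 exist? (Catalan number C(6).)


C(n) = C(2n, n) / (n+1).
C(12, 6) = 924
C(6) = 924 / 7 = 132


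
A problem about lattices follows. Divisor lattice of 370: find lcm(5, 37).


In a divisor lattice, join = lcm (least common multiple).
gcd(5,37) = 1
lcm(5,37) = 5*37/gcd = 185/1 = 185


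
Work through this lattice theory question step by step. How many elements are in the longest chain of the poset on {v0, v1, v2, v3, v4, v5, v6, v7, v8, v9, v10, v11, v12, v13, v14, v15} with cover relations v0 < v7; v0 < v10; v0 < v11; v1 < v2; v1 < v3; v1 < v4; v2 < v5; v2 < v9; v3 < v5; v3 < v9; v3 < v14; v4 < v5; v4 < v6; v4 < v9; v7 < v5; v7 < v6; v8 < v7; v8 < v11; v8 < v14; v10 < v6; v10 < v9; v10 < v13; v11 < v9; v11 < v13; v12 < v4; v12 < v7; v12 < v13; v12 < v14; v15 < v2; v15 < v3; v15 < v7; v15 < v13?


A chain is a totally ordered subset; we count the number of elements in a maximum chain.
Compute, for each element x, the size of the longest chain ending at x:
  v0: 1
  v1: 1
  v8: 1
  v12: 1
  v15: 1
  v10: 2
  ...
A maximum chain: v1 < v2 < v5
Number of elements in the longest chain: 3


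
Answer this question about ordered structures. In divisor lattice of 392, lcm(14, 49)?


Join=lcm.
gcd(14,49)=7
lcm=98


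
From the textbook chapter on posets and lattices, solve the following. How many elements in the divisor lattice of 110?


Divisors of 110: [1, 2, 5, 10, 11, 22, 55, 110]
Count: 8


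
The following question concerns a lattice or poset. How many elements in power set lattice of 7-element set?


Power set = 2^n.
2^7 = 128


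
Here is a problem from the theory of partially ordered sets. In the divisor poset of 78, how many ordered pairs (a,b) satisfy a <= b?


The order relation is {(a,b) : a <= b}, reflexive so it includes (a,a).
Examples: (1,1), (1,13), (1,2), (1,26), (1,3), ...
Total ordered pairs: 27


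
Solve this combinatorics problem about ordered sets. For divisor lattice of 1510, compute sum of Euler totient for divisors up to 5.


Divisors of 1510 up to 5: [1, 2, 5]
phi values: [1, 1, 4]
Sum = 6


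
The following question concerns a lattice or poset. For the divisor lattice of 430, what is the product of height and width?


Height = length of longest chain minus 1; width = size of largest antichain.
A maximum chain: 1 | 43 | 215 | 430  (height 3).
A maximum antichain: {2, 5, 43}  (width 3).
Product = 3 * 3 = 9


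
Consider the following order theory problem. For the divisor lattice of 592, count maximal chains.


A maximal chain goes from the minimum element to a maximal element via cover relations.
Counting all min-to-max paths in the cover graph.
Total maximal chains: 5


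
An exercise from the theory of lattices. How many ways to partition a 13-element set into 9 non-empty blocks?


S(n,k) = k*S(n-1,k) + S(n-1,k-1).
S(12,9) = 22275, S(12,8) = 159027
S(13,9) = 9*22275 + 159027 = 200475 + 159027
S(13,9) = 359502


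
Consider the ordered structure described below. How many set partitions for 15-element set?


B(n) = number of set partitions of an n-element set.
B(n) satisfies the recurrence: B(n+1) = sum_k C(n,k)*B(k).
B(15) = 1382958545


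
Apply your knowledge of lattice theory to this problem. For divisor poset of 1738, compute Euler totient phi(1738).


phi(n) = n * prod_{p|n} (1 - 1/p).
Prime divisors of 1738: [2, 11, 79]
phi(1738) = 1738 * (1 - 1/2) * (1 - 1/11) * (1 - 1/79)
phi(1738) = 780


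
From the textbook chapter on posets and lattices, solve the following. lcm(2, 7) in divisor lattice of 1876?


Join=lcm.
gcd(2,7)=1
lcm=14


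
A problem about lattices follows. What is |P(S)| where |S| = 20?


Power set = 2^n.
2^20 = 1048576


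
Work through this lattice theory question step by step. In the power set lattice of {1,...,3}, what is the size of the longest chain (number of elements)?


A chain is a totally ordered subset; we count the number of elements in a maximum chain.
Compute, for each element x, the size of the longest chain ending at x:
  {}: 1
  {1}: 2
  {2}: 2
  {3}: 2
  {1,2}: 3
  {1,3}: 3
  ...
A maximum chain: {} < {1} < {1,2} < {1,2,3}
Number of elements in the longest chain: 4


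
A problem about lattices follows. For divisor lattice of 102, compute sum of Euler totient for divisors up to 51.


Divisors of 102 up to 51: [1, 2, 3, 6, 17, 34, 51]
phi values: [1, 1, 2, 2, 16, 16, 32]
Sum = 70


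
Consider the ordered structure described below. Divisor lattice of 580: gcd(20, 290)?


Meet=gcd.
gcd(20,290)=10


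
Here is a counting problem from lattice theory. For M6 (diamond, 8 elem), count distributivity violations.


Distributive law: a ^ (b v c) = (a ^ b) v (a ^ c).
Check all 8^3 = 512 ordered triples (a,b,c).
  e.g. a=a1, b=a2, c=a3: lhs=a1 != rhs=0
  e.g. a=a1, b=a2, c=a4: lhs=a1 != rhs=0
Total violating triples: 120


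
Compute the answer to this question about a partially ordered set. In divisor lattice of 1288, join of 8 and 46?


In a divisor lattice, join = lcm (least common multiple).
gcd(8,46) = 2
lcm(8,46) = 8*46/gcd = 368/2 = 184


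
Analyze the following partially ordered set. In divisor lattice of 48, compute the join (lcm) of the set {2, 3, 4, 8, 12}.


In a divisor lattice, join = lcm (least common multiple).
Compute lcm iteratively: start with first element, then lcm(current, next).
Elements: [2, 3, 4, 8, 12]
lcm(2,3) = 6
lcm(6,4) = 12
lcm(12,8) = 24
lcm(24,12) = 24
Final lcm = 24


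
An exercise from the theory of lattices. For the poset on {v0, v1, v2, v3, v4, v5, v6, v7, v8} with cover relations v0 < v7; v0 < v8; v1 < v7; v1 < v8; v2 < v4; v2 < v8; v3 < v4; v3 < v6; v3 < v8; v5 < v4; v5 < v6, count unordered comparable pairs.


A comparable pair {a,b} has a < b or b < a in the order.
Count unordered pairs where one element is strictly below the other.
Examples: {v0,v7}, {v0,v8}, {v1,v7}, {v1,v8}, ...
Total comparable pairs: 11


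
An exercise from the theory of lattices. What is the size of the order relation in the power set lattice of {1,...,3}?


The order relation is {(a,b) : a <= b}, reflexive so it includes (a,a).
Examples: ({},{}), ({},{1,2}), ({},{1,2,3}), ({},{1,3}), ({},{1}), ...
Total ordered pairs: 27


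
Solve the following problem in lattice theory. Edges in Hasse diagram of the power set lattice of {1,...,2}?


A cover relation a -< b holds when a < b with no c strictly between.
Cover relations:
  {} -< {1}
  {} -< {2}
  {1} -< {1,2}
  {2} -< {1,2}
Total: 4


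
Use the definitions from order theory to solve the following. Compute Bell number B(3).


B(n) = number of set partitions of an n-element set.
B(n) satisfies the recurrence: B(n+1) = sum_k C(n,k)*B(k).
B(3) = 5


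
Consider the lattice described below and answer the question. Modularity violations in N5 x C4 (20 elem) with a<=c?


Modular law: if a <= c then a v (b ^ c) = (a v b) ^ c.
Check all triples (a,b,c) with a <= c among 20 elements.
  e.g. a=(a,0), b=(c,0), c=(b,0): lhs=(a,0) != rhs=(b,0)
  e.g. a=(a,0), b=(c,1), c=(b,0): lhs=(a,0) != rhs=(b,0)
Total violating triples: 40


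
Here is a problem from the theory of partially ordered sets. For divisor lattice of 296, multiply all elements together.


Divisors of 296: [1, 2, 4, 8, 37, 74, 148, 296]
Product = n^(d(n)/2) = 296^(8/2)
Product = 7676563456


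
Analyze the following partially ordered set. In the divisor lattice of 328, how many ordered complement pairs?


Complement pair (a,b): a meet b = bottom, a join b = top.
Here: gcd(a,b)=1 and lcm(a,b)=328, i.e. a*b=328 with a,b coprime.
Pairs found: (1,328), (8,41), (41,8), (328,1)
Total ordered pairs: 4


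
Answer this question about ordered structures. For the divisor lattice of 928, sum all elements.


sigma(n) = sum of divisors.
Divisors of 928: [1, 2, 4, 8, 16, 29, 32, 58, 116, 232, 464, 928]
Sum = 1890


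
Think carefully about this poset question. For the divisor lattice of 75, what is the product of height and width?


Height = length of longest chain minus 1; width = size of largest antichain.
A maximum chain: 1 | 5 | 25 | 75  (height 3).
A maximum antichain: {3, 5}  (width 2).
Product = 3 * 2 = 6


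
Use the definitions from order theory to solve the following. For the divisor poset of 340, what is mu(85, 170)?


In a divisor lattice, mu(a,b) = mu(b/a) where mu is the classical Mobius function.
b/a = 170/85 = 2
Prime factorization of 2: primes [2]
2 is squarefree with 1 prime factor(s), so mu(2) = (-1)^1 = -1


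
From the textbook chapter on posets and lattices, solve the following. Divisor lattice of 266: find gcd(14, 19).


In a divisor lattice, meet = gcd (greatest common divisor).
By Euclidean algorithm or factoring: gcd(14,19) = 1


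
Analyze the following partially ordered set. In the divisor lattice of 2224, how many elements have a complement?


An element a is complemented if some b has a meet b = bottom, a join b = top.
a is complemented iff gcd(a, n/a)=1, i.e. a is a unitary divisor of 2224.
Complemented elements: 1, 16, 139, 2224
Count: 4


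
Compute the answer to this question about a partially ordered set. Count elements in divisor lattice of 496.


Divisors of 496: [1, 2, 4, 8, 16, 31, 62, 124, 248, 496]
Count: 10


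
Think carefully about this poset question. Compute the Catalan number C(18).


C(n) = C(2n, n) / (n+1).
C(36, 18) = 9075135300
C(18) = 9075135300 / 19 = 477638700


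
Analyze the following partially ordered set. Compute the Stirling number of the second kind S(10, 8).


S(n,k) = k*S(n-1,k) + S(n-1,k-1).
S(9,8) = 36, S(9,7) = 462
S(10,8) = 8*36 + 462 = 288 + 462
S(10,8) = 750


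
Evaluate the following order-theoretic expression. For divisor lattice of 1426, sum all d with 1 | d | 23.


Interval [1,23] in divisors of 1426: [1, 23]
Sum = 24


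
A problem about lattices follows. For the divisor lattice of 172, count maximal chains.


A maximal chain goes from the minimum element to a maximal element via cover relations.
Counting all min-to-max paths in the cover graph.
Total maximal chains: 3


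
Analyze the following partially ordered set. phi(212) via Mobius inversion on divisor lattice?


phi(n) = n * prod_{p|n} (1 - 1/p).
Prime divisors of 212: [2, 53]
phi(212) = 212 * (1 - 1/2) * (1 - 1/53)
phi(212) = 104


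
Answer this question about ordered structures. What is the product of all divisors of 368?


Divisors of 368: [1, 2, 4, 8, 16, 23, 46, 92, 184, 368]
Product = n^(d(n)/2) = 368^(10/2)
Product = 6748994797568


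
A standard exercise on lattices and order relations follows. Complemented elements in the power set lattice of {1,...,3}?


An element a is complemented if some b has a meet b = bottom, a join b = top.
every subset A has complement S\A, so all elements are complemented.
Complemented elements: {}, {1}, {2}, {3}, {1,2}, {1,3}, ... (2 more)
Count: 8


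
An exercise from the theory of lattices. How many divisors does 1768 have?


Divisors of 1768: [1, 2, 4, 8, 13, 17, 26, 34, 52, 68, 104, 136, 221, 442, 884, 1768]
Count: 16


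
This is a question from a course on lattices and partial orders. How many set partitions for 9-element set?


B(n) = number of set partitions of an n-element set.
B(n) satisfies the recurrence: B(n+1) = sum_k C(n,k)*B(k).
B(9) = 21147


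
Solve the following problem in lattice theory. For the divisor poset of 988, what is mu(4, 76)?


In a divisor lattice, mu(a,b) = mu(b/a) where mu is the classical Mobius function.
b/a = 76/4 = 19
Prime factorization of 19: primes [19]
19 is squarefree with 1 prime factor(s), so mu(19) = (-1)^1 = -1


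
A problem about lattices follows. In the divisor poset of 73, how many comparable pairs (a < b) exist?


A comparable pair {a,b} has a < b or b < a in the order.
Count unordered pairs where one element is strictly below the other.
Examples: {1,73}
Total comparable pairs: 1


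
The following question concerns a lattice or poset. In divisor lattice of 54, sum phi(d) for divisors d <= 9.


Divisors of 54 up to 9: [1, 2, 3, 6, 9]
phi values: [1, 1, 2, 2, 6]
Sum = 12


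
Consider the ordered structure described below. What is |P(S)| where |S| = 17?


Power set = 2^n.
2^17 = 131072


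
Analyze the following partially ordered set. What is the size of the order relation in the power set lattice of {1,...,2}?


The order relation is {(a,b) : a <= b}, reflexive so it includes (a,a).
Examples: ({},{}), ({},{1,2}), ({},{1}), ({},{2}), ({1,2},{1,2}), ...
Total ordered pairs: 9


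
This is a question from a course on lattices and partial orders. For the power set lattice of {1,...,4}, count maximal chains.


A maximal chain goes from the minimum element to a maximal element via cover relations.
Counting all min-to-max paths in the cover graph.
Total maximal chains: 24


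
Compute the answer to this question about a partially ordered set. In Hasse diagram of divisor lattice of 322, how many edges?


A cover relation a -< b holds when a < b with no c strictly between.
Cover relations:
  1 -< 2
  1 -< 7
  1 -< 23
  2 -< 14
  2 -< 46
  7 -< 14
  7 -< 161
  14 -< 322
  ...4 more
Total: 12


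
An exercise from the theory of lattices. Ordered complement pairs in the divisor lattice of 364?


Complement pair (a,b): a meet b = bottom, a join b = top.
Here: gcd(a,b)=1 and lcm(a,b)=364, i.e. a*b=364 with a,b coprime.
Pairs found: (1,364), (4,91), (7,52), (13,28), ... (4 more)
Total ordered pairs: 8


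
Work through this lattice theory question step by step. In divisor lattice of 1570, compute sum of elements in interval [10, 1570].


Interval [10,1570] in divisors of 1570: [10, 1570]
Sum = 1580


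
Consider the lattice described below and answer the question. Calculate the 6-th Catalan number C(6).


C(n) = C(2n, n) / (n+1).
C(12, 6) = 924
C(6) = 924 / 7 = 132


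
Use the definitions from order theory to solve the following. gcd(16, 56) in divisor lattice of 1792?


Meet=gcd.
gcd(16,56)=8


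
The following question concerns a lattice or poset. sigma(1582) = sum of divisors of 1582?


sigma(n) = sum of divisors.
Divisors of 1582: [1, 2, 7, 14, 113, 226, 791, 1582]
Sum = 2736


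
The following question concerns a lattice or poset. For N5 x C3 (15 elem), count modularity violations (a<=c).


Modular law: if a <= c then a v (b ^ c) = (a v b) ^ c.
Check all triples (a,b,c) with a <= c among 15 elements.
  e.g. a=(a,0), b=(c,0), c=(b,0): lhs=(a,0) != rhs=(b,0)
  e.g. a=(a,0), b=(c,1), c=(b,0): lhs=(a,0) != rhs=(b,0)
Total violating triples: 18


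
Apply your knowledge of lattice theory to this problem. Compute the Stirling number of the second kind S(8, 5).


S(n,k) = k*S(n-1,k) + S(n-1,k-1).
S(7,5) = 140, S(7,4) = 350
S(8,5) = 5*140 + 350 = 700 + 350
S(8,5) = 1050


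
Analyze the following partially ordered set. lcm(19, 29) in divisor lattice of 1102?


Join=lcm.
gcd(19,29)=1
lcm=551


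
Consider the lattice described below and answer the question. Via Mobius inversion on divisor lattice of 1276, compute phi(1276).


phi(n) = n * prod_{p|n} (1 - 1/p).
Prime divisors of 1276: [2, 11, 29]
phi(1276) = 1276 * (1 - 1/2) * (1 - 1/11) * (1 - 1/29)
phi(1276) = 560


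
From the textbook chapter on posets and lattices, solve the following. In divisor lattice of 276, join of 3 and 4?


In a divisor lattice, join = lcm (least common multiple).
gcd(3,4) = 1
lcm(3,4) = 3*4/gcd = 12/1 = 12


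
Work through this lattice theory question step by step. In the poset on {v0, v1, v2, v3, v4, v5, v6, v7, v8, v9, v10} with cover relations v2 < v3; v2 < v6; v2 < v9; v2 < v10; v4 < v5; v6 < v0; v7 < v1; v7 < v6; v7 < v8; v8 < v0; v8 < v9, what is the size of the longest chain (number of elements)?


A chain is a totally ordered subset; we count the number of elements in a maximum chain.
Compute, for each element x, the size of the longest chain ending at x:
  v2: 1
  v4: 1
  v7: 1
  v1: 2
  v3: 2
  v5: 2
  ...
A maximum chain: v2 < v6 < v0
Number of elements in the longest chain: 3


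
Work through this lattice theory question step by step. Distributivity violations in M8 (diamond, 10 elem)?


Distributive law: a ^ (b v c) = (a ^ b) v (a ^ c).
Check all 10^3 = 1000 ordered triples (a,b,c).
  e.g. a=a1, b=a2, c=a3: lhs=a1 != rhs=0
  e.g. a=a1, b=a2, c=a4: lhs=a1 != rhs=0
Total violating triples: 336


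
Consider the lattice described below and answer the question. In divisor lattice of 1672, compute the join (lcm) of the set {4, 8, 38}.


In a divisor lattice, join = lcm (least common multiple).
Compute lcm iteratively: start with first element, then lcm(current, next).
Elements: [4, 8, 38]
lcm(4,8) = 8
lcm(8,38) = 152
Final lcm = 152


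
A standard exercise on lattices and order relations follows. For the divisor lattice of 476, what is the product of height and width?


Height = length of longest chain minus 1; width = size of largest antichain.
A maximum chain: 1 | 17 | 119 | 238 | 476  (height 4).
A maximum antichain: {4, 14, 34, 119}  (width 4).
Product = 4 * 4 = 16


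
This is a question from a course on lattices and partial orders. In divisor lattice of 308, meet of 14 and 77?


In a divisor lattice, meet = gcd (greatest common divisor).
By Euclidean algorithm or factoring: gcd(14,77) = 7


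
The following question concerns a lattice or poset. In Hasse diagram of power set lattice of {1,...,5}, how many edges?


A cover relation a -< b holds when a < b with no c strictly between.
Cover relations:
  {} -< {1}
  {} -< {2}
  {} -< {3}
  {} -< {4}
  {} -< {5}
  {1} -< {1,2}
  {1} -< {1,3}
  {1} -< {1,4}
  ...72 more
Total: 80


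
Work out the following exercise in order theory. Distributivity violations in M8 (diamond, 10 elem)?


Distributive law: a ^ (b v c) = (a ^ b) v (a ^ c).
Check all 10^3 = 1000 ordered triples (a,b,c).
  e.g. a=a1, b=a2, c=a3: lhs=a1 != rhs=0
  e.g. a=a1, b=a2, c=a4: lhs=a1 != rhs=0
Total violating triples: 336


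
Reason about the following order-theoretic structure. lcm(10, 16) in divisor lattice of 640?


Join=lcm.
gcd(10,16)=2
lcm=80


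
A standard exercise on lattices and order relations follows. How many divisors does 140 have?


Divisors of 140: [1, 2, 4, 5, 7, 10, 14, 20, 28, 35, 70, 140]
Count: 12


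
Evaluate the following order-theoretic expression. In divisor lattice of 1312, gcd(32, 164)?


Meet=gcd.
gcd(32,164)=4


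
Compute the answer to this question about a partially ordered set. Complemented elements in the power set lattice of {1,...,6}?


An element a is complemented if some b has a meet b = bottom, a join b = top.
every subset A has complement S\A, so all elements are complemented.
Complemented elements: {}, {1}, {2}, {3}, {4}, {5}, ... (58 more)
Count: 64


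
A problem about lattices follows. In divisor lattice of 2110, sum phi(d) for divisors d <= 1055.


Divisors of 2110 up to 1055: [1, 2, 5, 10, 211, 422, 1055]
phi values: [1, 1, 4, 4, 210, 210, 840]
Sum = 1270


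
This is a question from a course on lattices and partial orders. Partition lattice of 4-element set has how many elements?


B(n) = number of set partitions of an n-element set.
B(n) satisfies the recurrence: B(n+1) = sum_k C(n,k)*B(k).
B(4) = 15


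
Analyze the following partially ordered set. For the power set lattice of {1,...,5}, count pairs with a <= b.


The order relation is {(a,b) : a <= b}, reflexive so it includes (a,a).
Examples: ({},{}), ({},{1,2}), ({},{1,2,3}), ({},{1,2,3,4}), ({},{1,2,3,4,5}), ...
Total ordered pairs: 243


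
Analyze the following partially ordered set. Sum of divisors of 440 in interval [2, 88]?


Interval [2,88] in divisors of 440: [2, 4, 8, 22, 44, 88]
Sum = 168


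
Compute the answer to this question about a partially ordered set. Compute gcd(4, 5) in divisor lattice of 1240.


In a divisor lattice, meet = gcd (greatest common divisor).
By Euclidean algorithm or factoring: gcd(4,5) = 1


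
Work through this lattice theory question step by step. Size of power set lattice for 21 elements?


Power set = 2^n.
2^21 = 2097152


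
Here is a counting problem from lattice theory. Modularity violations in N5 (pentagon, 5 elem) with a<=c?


Modular law: if a <= c then a v (b ^ c) = (a v b) ^ c.
Check all triples (a,b,c) with a <= c among 5 elements.
  e.g. a=a, b=c, c=b: lhs=a != rhs=b
Total violating triples: 1


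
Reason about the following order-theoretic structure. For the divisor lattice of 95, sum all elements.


sigma(n) = sum of divisors.
Divisors of 95: [1, 5, 19, 95]
Sum = 120


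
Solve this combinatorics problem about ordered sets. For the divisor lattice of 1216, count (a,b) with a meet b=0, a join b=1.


Complement pair (a,b): a meet b = bottom, a join b = top.
Here: gcd(a,b)=1 and lcm(a,b)=1216, i.e. a*b=1216 with a,b coprime.
Pairs found: (1,1216), (19,64), (64,19), (1216,1)
Total ordered pairs: 4


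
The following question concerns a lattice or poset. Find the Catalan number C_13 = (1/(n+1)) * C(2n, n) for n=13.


C(n) = C(2n, n) / (n+1).
C(26, 13) = 10400600
C(13) = 10400600 / 14 = 742900


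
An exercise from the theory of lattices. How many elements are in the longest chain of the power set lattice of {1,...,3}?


A chain is a totally ordered subset; we count the number of elements in a maximum chain.
Compute, for each element x, the size of the longest chain ending at x:
  {}: 1
  {1}: 2
  {2}: 2
  {3}: 2
  {1,2}: 3
  {1,3}: 3
  ...
A maximum chain: {} < {1} < {1,2} < {1,2,3}
Number of elements in the longest chain: 4


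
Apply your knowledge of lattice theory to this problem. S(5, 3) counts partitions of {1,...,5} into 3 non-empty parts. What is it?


S(n,k) = k*S(n-1,k) + S(n-1,k-1).
S(4,3) = 6, S(4,2) = 7
S(5,3) = 3*6 + 7 = 18 + 7
S(5,3) = 25


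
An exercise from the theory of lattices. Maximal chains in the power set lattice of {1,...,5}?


A maximal chain goes from the minimum element to a maximal element via cover relations.
Counting all min-to-max paths in the cover graph.
Total maximal chains: 120


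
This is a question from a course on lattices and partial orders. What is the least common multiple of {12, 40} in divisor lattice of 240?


In a divisor lattice, join = lcm (least common multiple).
Compute lcm iteratively: start with first element, then lcm(current, next).
Elements: [12, 40]
lcm(12,40) = 120
Final lcm = 120


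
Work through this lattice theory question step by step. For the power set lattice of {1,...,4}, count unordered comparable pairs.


A comparable pair {a,b} has a < b or b < a in the order.
Count unordered pairs where one element is strictly below the other.
Examples: {{},{1}}, {{},{2}}, {{},{3}}, {{},{4}}, ...
Total comparable pairs: 65


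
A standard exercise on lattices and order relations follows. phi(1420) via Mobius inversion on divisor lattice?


phi(n) = n * prod_{p|n} (1 - 1/p).
Prime divisors of 1420: [2, 5, 71]
phi(1420) = 1420 * (1 - 1/2) * (1 - 1/5) * (1 - 1/71)
phi(1420) = 560


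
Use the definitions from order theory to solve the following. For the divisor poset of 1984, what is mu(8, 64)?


In a divisor lattice, mu(a,b) = mu(b/a) where mu is the classical Mobius function.
b/a = 64/8 = 8
Prime factorization of 8: primes [2]
8 is not squarefree, so mu(8) = 0


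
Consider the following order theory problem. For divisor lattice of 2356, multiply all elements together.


Divisors of 2356: [1, 2, 4, 19, 31, 38, 62, 76, 124, 589, 1178, 2356]
Product = n^(d(n)/2) = 2356^(12/2)
Product = 171021895939637088256


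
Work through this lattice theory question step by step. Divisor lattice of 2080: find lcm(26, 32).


In a divisor lattice, join = lcm (least common multiple).
gcd(26,32) = 2
lcm(26,32) = 26*32/gcd = 832/2 = 416


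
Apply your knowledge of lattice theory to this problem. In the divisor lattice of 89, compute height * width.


Height = length of longest chain minus 1; width = size of largest antichain.
A maximum chain: 1 | 89  (height 1).
A maximum antichain: {1}  (width 1).
Product = 1 * 1 = 1


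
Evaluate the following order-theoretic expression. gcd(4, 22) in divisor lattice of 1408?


Meet=gcd.
gcd(4,22)=2


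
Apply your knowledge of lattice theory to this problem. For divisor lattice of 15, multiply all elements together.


Divisors of 15: [1, 3, 5, 15]
Product = n^(d(n)/2) = 15^(4/2)
Product = 225


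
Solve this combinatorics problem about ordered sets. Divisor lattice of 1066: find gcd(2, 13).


In a divisor lattice, meet = gcd (greatest common divisor).
By Euclidean algorithm or factoring: gcd(2,13) = 1


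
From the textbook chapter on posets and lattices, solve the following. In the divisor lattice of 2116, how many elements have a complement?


An element a is complemented if some b has a meet b = bottom, a join b = top.
a is complemented iff gcd(a, n/a)=1, i.e. a is a unitary divisor of 2116.
Complemented elements: 1, 4, 529, 2116
Count: 4


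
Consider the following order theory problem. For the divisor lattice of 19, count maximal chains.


A maximal chain goes from the minimum element to a maximal element via cover relations.
Counting all min-to-max paths in the cover graph.
Total maximal chains: 1


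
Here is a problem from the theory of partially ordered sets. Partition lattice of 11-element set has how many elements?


B(n) = number of set partitions of an n-element set.
B(n) satisfies the recurrence: B(n+1) = sum_k C(n,k)*B(k).
B(11) = 678570


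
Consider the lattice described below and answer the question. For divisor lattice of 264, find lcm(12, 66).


In a divisor lattice, join = lcm (least common multiple).
Compute lcm iteratively: start with first element, then lcm(current, next).
Elements: [12, 66]
lcm(12,66) = 132
Final lcm = 132


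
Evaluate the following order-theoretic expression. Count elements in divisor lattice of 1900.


Divisors of 1900: [1, 2, 4, 5, 10, 19, 20, 25, 38, 50, 76, 95, 100, 190, 380, 475, 950, 1900]
Count: 18


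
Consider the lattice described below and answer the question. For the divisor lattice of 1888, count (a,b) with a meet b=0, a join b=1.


Complement pair (a,b): a meet b = bottom, a join b = top.
Here: gcd(a,b)=1 and lcm(a,b)=1888, i.e. a*b=1888 with a,b coprime.
Pairs found: (1,1888), (32,59), (59,32), (1888,1)
Total ordered pairs: 4


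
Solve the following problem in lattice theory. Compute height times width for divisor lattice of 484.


Height = length of longest chain minus 1; width = size of largest antichain.
A maximum chain: 1 | 11 | 121 | 242 | 484  (height 4).
A maximum antichain: {4, 22, 121}  (width 3).
Product = 4 * 3 = 12


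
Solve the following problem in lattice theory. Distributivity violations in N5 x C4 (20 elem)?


Distributive law: a ^ (b v c) = (a ^ b) v (a ^ c).
Check all 20^3 = 8000 ordered triples (a,b,c).
  e.g. a=(b,0), b=(a,0), c=(c,0): lhs=(b,0) != rhs=(a,0)
  e.g. a=(b,0), b=(a,0), c=(c,1): lhs=(b,0) != rhs=(a,0)
Total violating triples: 128


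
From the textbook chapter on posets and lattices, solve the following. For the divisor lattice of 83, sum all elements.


sigma(n) = sum of divisors.
Divisors of 83: [1, 83]
Sum = 84


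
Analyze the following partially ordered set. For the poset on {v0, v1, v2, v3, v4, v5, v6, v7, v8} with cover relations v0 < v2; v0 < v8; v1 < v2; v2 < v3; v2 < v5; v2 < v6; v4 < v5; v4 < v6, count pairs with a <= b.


The order relation is {(a,b) : a <= b}, reflexive so it includes (a,a).
Examples: (v0,v0), (v0,v2), (v0,v3), (v0,v5), (v0,v6), ...
Total ordered pairs: 23


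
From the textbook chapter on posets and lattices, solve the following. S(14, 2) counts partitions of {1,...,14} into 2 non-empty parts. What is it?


S(n,k) = k*S(n-1,k) + S(n-1,k-1).
S(13,2) = 4095, S(13,1) = 1
S(14,2) = 2*4095 + 1 = 8190 + 1
S(14,2) = 8191


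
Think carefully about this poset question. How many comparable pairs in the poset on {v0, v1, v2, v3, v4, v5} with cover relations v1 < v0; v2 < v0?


A comparable pair {a,b} has a < b or b < a in the order.
Count unordered pairs where one element is strictly below the other.
Examples: {v0,v1}, {v0,v2}
Total comparable pairs: 2


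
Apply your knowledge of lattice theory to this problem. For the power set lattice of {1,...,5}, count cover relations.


A cover relation a -< b holds when a < b with no c strictly between.
Cover relations:
  {} -< {1}
  {} -< {2}
  {} -< {3}
  {} -< {4}
  {} -< {5}
  {1} -< {1,2}
  {1} -< {1,3}
  {1} -< {1,4}
  ...72 more
Total: 80


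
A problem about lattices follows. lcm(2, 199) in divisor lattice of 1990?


Join=lcm.
gcd(2,199)=1
lcm=398


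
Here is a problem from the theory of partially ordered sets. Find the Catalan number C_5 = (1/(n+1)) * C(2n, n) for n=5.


C(n) = C(2n, n) / (n+1).
C(10, 5) = 252
C(5) = 252 / 6 = 42


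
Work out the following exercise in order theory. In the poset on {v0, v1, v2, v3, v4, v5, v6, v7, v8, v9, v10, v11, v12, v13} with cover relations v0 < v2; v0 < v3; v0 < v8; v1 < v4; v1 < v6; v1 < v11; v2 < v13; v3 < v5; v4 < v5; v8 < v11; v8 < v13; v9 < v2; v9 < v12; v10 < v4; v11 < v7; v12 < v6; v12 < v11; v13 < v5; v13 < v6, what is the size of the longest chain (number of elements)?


A chain is a totally ordered subset; we count the number of elements in a maximum chain.
Compute, for each element x, the size of the longest chain ending at x:
  v0: 1
  v1: 1
  v9: 1
  v10: 1
  v3: 2
  v8: 2
  ...
A maximum chain: v0 < v2 < v13 < v5
Number of elements in the longest chain: 4


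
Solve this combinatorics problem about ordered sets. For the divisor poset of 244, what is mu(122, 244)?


In a divisor lattice, mu(a,b) = mu(b/a) where mu is the classical Mobius function.
b/a = 244/122 = 2
Prime factorization of 2: primes [2]
2 is squarefree with 1 prime factor(s), so mu(2) = (-1)^1 = -1


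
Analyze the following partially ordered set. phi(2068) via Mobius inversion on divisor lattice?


phi(n) = n * prod_{p|n} (1 - 1/p).
Prime divisors of 2068: [2, 11, 47]
phi(2068) = 2068 * (1 - 1/2) * (1 - 1/11) * (1 - 1/47)
phi(2068) = 920


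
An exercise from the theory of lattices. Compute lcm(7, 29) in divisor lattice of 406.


In a divisor lattice, join = lcm (least common multiple).
gcd(7,29) = 1
lcm(7,29) = 7*29/gcd = 203/1 = 203


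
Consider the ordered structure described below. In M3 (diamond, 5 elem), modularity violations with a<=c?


Modular law: if a <= c then a v (b ^ c) = (a v b) ^ c.
Check all triples (a,b,c) with a <= c among 5 elements.
This lattice is modular (diamonds M_m and their chain-products are modular).
Total violating triples: 0


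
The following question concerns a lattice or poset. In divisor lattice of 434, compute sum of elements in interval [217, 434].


Interval [217,434] in divisors of 434: [217, 434]
Sum = 651


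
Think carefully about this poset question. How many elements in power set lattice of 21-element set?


Power set = 2^n.
2^21 = 2097152


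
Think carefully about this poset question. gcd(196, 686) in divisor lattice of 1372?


Meet=gcd.
gcd(196,686)=98


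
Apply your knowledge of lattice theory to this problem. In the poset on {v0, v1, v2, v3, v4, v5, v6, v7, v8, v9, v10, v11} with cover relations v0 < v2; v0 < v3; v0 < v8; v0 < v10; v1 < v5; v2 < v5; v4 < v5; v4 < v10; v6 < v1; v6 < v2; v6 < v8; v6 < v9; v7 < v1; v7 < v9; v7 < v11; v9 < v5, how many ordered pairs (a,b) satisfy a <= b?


The order relation is {(a,b) : a <= b}, reflexive so it includes (a,a).
Examples: (v0,v0), (v0,v10), (v0,v2), (v0,v3), (v0,v5), ...
Total ordered pairs: 31


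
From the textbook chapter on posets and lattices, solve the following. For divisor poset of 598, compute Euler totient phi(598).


phi(n) = n * prod_{p|n} (1 - 1/p).
Prime divisors of 598: [2, 13, 23]
phi(598) = 598 * (1 - 1/2) * (1 - 1/13) * (1 - 1/23)
phi(598) = 264


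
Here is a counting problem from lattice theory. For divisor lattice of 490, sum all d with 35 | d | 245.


Interval [35,245] in divisors of 490: [35, 245]
Sum = 280


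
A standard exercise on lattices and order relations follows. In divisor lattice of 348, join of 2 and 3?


In a divisor lattice, join = lcm (least common multiple).
gcd(2,3) = 1
lcm(2,3) = 2*3/gcd = 6/1 = 6


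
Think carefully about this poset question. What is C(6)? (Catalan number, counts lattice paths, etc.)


C(n) = C(2n, n) / (n+1).
C(12, 6) = 924
C(6) = 924 / 7 = 132


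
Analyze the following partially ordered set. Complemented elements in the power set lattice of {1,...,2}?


An element a is complemented if some b has a meet b = bottom, a join b = top.
every subset A has complement S\A, so all elements are complemented.
Complemented elements: {}, {1}, {2}, {1,2}
Count: 4


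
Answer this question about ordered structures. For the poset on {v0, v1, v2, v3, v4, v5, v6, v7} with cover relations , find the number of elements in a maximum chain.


A chain is a totally ordered subset; we count the number of elements in a maximum chain.
Compute, for each element x, the size of the longest chain ending at x:
  v0: 1
  v1: 1
  v2: 1
  v3: 1
  v4: 1
  v5: 1
  ...
A maximum chain: v0
Number of elements in the longest chain: 1


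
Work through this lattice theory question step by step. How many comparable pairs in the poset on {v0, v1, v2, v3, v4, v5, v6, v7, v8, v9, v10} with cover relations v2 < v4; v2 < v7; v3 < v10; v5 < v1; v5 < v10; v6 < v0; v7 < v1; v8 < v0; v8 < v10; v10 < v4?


A comparable pair {a,b} has a < b or b < a in the order.
Count unordered pairs where one element is strictly below the other.
Examples: {v0,v6}, {v0,v8}, {v1,v2}, {v1,v5}, ...
Total comparable pairs: 14


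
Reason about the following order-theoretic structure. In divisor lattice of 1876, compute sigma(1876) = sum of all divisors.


sigma(n) = sum of divisors.
Divisors of 1876: [1, 2, 4, 7, 14, 28, 67, 134, 268, 469, 938, 1876]
Sum = 3808


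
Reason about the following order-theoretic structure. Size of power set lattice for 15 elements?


Power set = 2^n.
2^15 = 32768


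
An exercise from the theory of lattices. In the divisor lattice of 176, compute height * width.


Height = length of longest chain minus 1; width = size of largest antichain.
A maximum chain: 1 | 11 | 22 | 44 | 88 | 176  (height 5).
A maximum antichain: {2, 11}  (width 2).
Product = 5 * 2 = 10


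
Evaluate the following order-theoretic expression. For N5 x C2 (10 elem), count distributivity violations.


Distributive law: a ^ (b v c) = (a ^ b) v (a ^ c).
Check all 10^3 = 1000 ordered triples (a,b,c).
  e.g. a=(b,0), b=(a,0), c=(c,0): lhs=(b,0) != rhs=(a,0)
  e.g. a=(b,0), b=(a,0), c=(c,1): lhs=(b,0) != rhs=(a,0)
Total violating triples: 16


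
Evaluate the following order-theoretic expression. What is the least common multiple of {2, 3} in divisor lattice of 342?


In a divisor lattice, join = lcm (least common multiple).
Compute lcm iteratively: start with first element, then lcm(current, next).
Elements: [2, 3]
lcm(2,3) = 6
Final lcm = 6


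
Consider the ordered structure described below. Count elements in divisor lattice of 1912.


Divisors of 1912: [1, 2, 4, 8, 239, 478, 956, 1912]
Count: 8


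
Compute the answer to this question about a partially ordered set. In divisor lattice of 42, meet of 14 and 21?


In a divisor lattice, meet = gcd (greatest common divisor).
By Euclidean algorithm or factoring: gcd(14,21) = 7


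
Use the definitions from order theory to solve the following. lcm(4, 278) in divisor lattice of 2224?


Join=lcm.
gcd(4,278)=2
lcm=556


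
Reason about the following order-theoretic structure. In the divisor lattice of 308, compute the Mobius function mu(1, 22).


In a divisor lattice, mu(a,b) = mu(b/a) where mu is the classical Mobius function.
b/a = 22/1 = 22
Prime factorization of 22: primes [2, 11]
22 is squarefree with 2 prime factor(s), so mu(22) = (-1)^2 = 1


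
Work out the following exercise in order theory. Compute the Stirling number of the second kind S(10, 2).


S(n,k) = k*S(n-1,k) + S(n-1,k-1).
S(9,2) = 255, S(9,1) = 1
S(10,2) = 2*255 + 1 = 510 + 1
S(10,2) = 511


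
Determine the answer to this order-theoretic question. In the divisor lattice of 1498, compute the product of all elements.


Divisors of 1498: [1, 2, 7, 14, 107, 214, 749, 1498]
Product = n^(d(n)/2) = 1498^(8/2)
Product = 5035553952016


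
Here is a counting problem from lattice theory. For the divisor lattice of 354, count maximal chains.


A maximal chain goes from the minimum element to a maximal element via cover relations.
Counting all min-to-max paths in the cover graph.
Total maximal chains: 6


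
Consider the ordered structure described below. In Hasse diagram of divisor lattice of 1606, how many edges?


A cover relation a -< b holds when a < b with no c strictly between.
Cover relations:
  1 -< 2
  1 -< 11
  1 -< 73
  2 -< 22
  2 -< 146
  11 -< 22
  11 -< 803
  22 -< 1606
  ...4 more
Total: 12


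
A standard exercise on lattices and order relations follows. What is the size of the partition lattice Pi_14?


B(n) = number of set partitions of an n-element set.
B(n) satisfies the recurrence: B(n+1) = sum_k C(n,k)*B(k).
B(14) = 190899322


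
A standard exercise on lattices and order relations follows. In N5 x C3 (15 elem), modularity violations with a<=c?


Modular law: if a <= c then a v (b ^ c) = (a v b) ^ c.
Check all triples (a,b,c) with a <= c among 15 elements.
  e.g. a=(a,0), b=(c,0), c=(b,0): lhs=(a,0) != rhs=(b,0)
  e.g. a=(a,0), b=(c,1), c=(b,0): lhs=(a,0) != rhs=(b,0)
Total violating triples: 18


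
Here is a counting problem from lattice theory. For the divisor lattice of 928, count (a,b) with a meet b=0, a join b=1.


Complement pair (a,b): a meet b = bottom, a join b = top.
Here: gcd(a,b)=1 and lcm(a,b)=928, i.e. a*b=928 with a,b coprime.
Pairs found: (1,928), (29,32), (32,29), (928,1)
Total ordered pairs: 4
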